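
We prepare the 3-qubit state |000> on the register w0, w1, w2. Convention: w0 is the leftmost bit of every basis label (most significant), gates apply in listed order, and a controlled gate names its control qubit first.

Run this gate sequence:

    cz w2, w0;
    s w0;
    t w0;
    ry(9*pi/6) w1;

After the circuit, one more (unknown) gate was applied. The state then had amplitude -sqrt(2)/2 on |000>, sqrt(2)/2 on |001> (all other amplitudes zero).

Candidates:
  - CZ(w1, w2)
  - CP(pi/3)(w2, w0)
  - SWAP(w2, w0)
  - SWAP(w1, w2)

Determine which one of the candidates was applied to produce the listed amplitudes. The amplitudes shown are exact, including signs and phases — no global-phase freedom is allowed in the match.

The applied gate was SWAP(w1, w2).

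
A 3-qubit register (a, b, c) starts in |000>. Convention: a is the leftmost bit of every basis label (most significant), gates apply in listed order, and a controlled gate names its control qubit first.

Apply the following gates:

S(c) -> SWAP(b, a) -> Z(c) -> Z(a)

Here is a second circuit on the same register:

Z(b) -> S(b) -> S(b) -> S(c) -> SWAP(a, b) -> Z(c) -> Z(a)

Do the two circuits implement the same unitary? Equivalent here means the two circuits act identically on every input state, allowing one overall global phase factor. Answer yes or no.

Yes — the two circuits implement the same unitary up to a global phase.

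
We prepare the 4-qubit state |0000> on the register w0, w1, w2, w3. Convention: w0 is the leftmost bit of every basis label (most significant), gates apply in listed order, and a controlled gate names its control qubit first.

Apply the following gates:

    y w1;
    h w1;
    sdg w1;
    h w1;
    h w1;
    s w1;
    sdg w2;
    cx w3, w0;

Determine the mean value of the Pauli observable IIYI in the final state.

In the final state, IIYI has expectation 0. Key observation: gates 3-6 undo each other exactly, leaving only the rest of the circuit to track.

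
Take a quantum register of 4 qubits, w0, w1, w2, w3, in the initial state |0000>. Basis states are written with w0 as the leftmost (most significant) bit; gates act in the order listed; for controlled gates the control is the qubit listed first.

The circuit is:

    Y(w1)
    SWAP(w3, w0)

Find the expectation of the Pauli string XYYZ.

In the final state, XYYZ has expectation 0.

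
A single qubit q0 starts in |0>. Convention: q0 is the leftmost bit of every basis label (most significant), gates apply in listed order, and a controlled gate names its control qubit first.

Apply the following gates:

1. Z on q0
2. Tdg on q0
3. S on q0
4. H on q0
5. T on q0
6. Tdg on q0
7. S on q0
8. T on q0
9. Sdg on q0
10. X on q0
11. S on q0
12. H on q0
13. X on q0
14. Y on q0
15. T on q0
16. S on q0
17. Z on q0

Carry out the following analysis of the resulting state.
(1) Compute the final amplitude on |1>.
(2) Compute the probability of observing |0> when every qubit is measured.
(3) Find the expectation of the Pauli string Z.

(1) The amplitude on |1> is -exp(3*I*pi/4)/2 + I/2.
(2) The probability of measuring |0> is sqrt(2)/4 + 1/2.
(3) The observable Z averages to sqrt(2)/2.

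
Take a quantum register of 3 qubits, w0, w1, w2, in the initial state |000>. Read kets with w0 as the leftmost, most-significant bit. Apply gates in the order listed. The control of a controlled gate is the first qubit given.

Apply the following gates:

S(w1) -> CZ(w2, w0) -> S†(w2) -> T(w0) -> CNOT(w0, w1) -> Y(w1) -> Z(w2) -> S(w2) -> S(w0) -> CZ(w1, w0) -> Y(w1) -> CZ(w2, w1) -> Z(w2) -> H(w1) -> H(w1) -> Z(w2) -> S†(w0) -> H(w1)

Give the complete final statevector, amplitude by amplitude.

After the circuit, the state carries amplitude sqrt(2)/2 on |000>, sqrt(2)/2 on |010>, and 0 on every other basis state.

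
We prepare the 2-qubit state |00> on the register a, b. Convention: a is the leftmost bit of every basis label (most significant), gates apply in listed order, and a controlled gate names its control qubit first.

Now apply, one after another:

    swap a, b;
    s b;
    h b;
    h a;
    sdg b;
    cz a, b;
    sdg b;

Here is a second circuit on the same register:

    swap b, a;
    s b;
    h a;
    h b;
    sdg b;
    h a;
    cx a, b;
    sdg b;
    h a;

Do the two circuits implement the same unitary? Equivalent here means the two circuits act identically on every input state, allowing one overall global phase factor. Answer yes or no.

No — the two circuits implement different unitaries, even allowing a global phase.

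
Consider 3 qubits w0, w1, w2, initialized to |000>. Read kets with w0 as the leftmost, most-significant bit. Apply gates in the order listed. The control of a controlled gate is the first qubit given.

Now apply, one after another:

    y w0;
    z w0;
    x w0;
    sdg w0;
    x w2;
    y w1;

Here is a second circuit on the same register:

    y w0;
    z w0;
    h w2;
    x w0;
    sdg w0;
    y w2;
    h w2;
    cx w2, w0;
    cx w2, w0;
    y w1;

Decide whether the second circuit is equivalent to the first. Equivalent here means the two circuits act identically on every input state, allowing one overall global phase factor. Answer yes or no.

No — the two circuits implement different unitaries, even allowing a global phase.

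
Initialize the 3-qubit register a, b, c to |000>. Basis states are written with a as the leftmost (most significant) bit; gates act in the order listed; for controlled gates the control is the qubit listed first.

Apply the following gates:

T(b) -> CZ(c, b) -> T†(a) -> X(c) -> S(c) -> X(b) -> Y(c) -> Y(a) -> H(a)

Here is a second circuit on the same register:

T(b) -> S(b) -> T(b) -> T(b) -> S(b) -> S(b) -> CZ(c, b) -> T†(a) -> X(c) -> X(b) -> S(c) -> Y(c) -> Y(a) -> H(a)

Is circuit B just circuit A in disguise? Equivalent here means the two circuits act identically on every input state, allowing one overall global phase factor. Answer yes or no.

Yes — the two circuits implement the same unitary up to a global phase.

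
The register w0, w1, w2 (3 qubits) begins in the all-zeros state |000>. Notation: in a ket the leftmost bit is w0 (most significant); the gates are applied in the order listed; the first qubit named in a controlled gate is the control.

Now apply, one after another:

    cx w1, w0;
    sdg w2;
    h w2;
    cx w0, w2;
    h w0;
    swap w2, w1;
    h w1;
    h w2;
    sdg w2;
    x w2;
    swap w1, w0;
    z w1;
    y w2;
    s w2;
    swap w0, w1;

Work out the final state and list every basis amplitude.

After the circuit, the state carries amplitude -I/2 on |000>, I/2 on |001>, 0 on |010>, 0 on |011>, I/2 on |100>, -I/2 on |101>, 0 on |110>, 0 on |111>.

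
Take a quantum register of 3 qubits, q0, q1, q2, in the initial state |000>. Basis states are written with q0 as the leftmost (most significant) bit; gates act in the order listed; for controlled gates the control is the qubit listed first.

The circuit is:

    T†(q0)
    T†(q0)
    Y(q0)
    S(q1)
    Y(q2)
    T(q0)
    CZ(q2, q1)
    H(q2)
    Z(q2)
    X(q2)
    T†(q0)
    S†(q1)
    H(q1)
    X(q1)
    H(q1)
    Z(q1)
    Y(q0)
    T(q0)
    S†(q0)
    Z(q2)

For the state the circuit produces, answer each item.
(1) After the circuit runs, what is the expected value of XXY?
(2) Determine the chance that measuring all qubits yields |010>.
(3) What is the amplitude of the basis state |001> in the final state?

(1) The expectation value of XXY is 0.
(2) A full measurement returns |010> with probability 0.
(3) |001> carries amplitude -sqrt(2)*I/2 in the final state.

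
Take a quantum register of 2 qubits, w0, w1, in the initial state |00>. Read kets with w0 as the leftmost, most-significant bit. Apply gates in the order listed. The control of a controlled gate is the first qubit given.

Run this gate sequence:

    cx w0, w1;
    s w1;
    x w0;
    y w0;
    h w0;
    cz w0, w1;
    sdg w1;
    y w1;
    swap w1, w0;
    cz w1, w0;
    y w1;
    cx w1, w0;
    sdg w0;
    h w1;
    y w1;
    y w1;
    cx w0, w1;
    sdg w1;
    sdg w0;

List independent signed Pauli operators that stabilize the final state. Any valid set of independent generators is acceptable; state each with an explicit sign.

The final state is stabilized by the group generated by -XZ, +ZY; other independent generating sets are equally valid.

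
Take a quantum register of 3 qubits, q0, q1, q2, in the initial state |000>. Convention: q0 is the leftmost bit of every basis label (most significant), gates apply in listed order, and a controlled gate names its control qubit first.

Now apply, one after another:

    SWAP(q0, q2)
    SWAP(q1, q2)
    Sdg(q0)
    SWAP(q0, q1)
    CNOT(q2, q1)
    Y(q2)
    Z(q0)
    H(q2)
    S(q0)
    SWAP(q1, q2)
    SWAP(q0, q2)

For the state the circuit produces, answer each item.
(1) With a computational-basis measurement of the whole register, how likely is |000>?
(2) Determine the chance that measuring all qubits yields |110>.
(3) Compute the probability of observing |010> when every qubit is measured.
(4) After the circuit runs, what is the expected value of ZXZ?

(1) Outcome |000> occurs with probability 1/2.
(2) The probability of measuring |110> is 0.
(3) Outcome |010> occurs with probability 1/2.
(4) In the final state, ZXZ has expectation -1.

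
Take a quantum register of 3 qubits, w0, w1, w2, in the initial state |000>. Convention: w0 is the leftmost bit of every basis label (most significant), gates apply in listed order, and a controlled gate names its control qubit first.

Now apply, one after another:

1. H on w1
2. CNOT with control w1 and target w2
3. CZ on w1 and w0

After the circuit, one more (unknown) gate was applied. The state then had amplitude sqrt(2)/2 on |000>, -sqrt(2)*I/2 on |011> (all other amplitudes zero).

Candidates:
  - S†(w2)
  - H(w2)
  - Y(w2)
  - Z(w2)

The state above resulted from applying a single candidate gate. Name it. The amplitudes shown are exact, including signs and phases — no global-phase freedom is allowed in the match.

The applied gate was S†(w2).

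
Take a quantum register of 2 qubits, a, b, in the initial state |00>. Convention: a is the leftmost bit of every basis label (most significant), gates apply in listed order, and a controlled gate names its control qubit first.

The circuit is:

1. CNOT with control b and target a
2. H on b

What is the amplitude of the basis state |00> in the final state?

The amplitude on |00> is sqrt(2)/2.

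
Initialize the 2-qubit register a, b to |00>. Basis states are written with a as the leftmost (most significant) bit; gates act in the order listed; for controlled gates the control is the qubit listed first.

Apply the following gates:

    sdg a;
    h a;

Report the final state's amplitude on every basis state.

The final amplitudes are sqrt(2)/2 on |00>, 0 on |01>, sqrt(2)/2 on |10>, 0 on |11>.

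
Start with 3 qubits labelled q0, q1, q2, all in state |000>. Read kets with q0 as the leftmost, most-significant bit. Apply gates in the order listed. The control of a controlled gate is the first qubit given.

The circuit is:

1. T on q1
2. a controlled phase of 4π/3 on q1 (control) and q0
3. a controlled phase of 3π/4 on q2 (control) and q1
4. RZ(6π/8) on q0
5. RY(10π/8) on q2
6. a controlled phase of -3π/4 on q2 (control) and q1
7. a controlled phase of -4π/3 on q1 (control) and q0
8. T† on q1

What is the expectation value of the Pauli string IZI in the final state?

The observable IZI averages to 1.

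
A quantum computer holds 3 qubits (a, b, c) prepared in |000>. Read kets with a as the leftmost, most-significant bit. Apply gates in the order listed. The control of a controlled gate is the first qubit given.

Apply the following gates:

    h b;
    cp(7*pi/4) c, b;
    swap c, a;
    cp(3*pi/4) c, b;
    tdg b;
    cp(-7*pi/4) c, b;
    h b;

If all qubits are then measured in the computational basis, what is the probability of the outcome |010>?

The probability of measuring |010> is 1/2 - sqrt(2)/4.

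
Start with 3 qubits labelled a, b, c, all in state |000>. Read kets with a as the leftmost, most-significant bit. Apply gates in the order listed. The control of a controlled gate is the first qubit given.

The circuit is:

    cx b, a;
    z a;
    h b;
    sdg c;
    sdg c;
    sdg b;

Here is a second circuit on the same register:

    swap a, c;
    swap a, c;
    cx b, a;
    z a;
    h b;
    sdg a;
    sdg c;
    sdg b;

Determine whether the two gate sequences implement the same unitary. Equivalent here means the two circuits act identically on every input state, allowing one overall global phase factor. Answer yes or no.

No — the two circuits implement different unitaries, even allowing a global phase.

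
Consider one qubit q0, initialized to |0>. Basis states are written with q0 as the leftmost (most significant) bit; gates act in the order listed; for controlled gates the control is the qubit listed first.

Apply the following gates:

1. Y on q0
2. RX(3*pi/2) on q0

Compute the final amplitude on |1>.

The final state's coefficient on |1> equals -sqrt(2)*I/2.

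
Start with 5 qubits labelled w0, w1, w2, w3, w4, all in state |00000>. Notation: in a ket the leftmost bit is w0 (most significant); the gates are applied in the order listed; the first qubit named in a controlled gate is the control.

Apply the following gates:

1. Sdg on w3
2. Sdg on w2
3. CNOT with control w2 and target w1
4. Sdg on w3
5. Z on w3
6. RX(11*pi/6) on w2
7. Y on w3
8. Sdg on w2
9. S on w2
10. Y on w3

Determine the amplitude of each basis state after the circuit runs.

After the circuit, the state carries amplitude -sqrt(6)/4 - sqrt(2)/4 on |00000>, I*(-sqrt(6) + sqrt(2))/4 on |00100>, and 0 on every other basis state. Key observation: gates 7-10 undo each other exactly, leaving only the rest of the circuit to track.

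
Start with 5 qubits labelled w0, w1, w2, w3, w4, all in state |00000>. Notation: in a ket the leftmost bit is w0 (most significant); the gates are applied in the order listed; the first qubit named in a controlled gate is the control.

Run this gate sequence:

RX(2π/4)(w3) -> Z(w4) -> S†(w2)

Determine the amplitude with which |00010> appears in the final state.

The final state's coefficient on |00010> equals -sqrt(2)*I/2.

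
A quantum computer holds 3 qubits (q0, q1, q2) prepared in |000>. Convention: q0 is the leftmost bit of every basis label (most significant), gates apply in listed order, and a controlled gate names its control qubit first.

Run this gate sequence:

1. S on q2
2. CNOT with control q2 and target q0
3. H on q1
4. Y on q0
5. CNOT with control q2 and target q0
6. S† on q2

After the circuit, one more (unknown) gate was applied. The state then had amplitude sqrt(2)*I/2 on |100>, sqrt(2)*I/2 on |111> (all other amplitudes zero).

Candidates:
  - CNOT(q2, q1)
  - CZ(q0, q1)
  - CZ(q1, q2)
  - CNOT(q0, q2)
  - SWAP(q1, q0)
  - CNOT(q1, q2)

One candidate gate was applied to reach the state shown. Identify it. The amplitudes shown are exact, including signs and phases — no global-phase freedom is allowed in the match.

It was CNOT(q1, q2) that produced the state shown.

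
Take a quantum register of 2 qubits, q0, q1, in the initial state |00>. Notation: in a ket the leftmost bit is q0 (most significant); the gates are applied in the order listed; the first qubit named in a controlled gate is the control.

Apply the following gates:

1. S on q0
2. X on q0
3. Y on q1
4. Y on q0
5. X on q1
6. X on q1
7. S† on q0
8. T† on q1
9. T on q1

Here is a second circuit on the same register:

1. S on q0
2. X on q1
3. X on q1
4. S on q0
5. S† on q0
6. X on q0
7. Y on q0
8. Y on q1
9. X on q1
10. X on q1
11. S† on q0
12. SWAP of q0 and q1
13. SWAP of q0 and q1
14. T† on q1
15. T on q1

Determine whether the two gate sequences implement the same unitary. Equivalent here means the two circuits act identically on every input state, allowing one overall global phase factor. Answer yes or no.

Yes: on every input state the two circuits agree up to one overall phase factor.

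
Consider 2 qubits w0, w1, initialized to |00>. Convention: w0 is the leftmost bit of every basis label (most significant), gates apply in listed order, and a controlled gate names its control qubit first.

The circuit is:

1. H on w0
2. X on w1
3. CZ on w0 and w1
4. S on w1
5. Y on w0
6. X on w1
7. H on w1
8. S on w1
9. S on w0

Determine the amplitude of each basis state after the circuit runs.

The resulting statevector has amplitude -1/2 on |00>, -I/2 on |01>, -I/2 on |10>, 1/2 on |11>.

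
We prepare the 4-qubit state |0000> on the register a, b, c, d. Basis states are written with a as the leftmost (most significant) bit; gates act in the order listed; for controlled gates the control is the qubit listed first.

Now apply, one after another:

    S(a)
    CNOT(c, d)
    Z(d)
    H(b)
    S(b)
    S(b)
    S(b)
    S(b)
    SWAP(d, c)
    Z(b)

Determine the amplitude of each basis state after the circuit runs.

The resulting statevector has amplitude sqrt(2)/2 on |0000>, -sqrt(2)/2 on |0100>, and 0 on every other basis state. Key observation: steps 5-8 multiply out to the identity, so the circuit reduces to the remaining gates.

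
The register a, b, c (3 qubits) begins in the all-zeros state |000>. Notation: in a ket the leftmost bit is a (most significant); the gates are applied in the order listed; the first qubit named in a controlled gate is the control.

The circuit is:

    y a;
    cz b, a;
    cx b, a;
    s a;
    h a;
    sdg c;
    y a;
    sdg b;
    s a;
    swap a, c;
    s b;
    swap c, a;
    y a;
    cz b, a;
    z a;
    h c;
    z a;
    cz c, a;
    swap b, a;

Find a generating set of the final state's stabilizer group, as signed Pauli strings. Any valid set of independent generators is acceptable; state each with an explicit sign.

One valid set of independent stabilizer generators is +IYZ, +IZX, +ZII (any independent generating set of the same group is equally correct).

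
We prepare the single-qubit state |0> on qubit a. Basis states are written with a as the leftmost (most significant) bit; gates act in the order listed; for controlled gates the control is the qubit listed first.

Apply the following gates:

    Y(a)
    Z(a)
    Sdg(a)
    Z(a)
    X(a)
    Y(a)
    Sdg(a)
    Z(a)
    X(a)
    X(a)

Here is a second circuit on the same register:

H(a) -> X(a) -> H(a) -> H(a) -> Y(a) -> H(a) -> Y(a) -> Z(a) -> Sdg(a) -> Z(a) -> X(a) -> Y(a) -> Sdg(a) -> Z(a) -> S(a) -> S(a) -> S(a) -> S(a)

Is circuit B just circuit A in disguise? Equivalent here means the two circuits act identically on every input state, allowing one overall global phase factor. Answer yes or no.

No — the two circuits implement different unitaries, even allowing a global phase.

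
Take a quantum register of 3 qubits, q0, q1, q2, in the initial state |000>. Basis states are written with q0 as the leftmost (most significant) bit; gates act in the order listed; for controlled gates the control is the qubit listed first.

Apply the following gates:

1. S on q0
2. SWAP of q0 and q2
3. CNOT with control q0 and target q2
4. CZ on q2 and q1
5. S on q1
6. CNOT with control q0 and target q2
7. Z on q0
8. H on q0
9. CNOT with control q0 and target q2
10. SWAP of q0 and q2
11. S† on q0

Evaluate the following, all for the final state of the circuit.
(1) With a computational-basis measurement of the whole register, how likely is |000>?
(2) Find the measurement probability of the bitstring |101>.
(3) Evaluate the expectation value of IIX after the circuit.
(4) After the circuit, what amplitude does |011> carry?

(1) The probability of measuring |000> is 1/2.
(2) Outcome |101> occurs with probability 1/2.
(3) The expectation value of IIX is 0.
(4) The amplitude on |011> is 0.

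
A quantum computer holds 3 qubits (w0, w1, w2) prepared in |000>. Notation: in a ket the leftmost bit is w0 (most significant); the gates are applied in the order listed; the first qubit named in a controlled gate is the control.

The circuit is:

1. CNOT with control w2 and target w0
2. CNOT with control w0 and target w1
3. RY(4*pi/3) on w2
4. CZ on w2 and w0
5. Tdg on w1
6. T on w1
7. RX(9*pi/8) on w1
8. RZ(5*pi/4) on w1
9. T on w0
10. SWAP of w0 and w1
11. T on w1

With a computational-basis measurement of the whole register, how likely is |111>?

A full measurement returns |111> with probability 0.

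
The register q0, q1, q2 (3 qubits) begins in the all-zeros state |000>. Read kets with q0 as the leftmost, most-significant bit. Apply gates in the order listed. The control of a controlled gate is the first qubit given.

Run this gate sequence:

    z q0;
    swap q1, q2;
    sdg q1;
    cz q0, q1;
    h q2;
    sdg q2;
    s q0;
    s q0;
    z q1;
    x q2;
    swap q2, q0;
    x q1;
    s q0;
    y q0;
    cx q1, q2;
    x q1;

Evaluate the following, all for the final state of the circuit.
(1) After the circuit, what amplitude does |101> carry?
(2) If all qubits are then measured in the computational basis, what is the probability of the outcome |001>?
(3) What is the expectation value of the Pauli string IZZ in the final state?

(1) The amplitude on |101> is sqrt(2)/2.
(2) Outcome |001> occurs with probability 1/2.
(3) The expectation value of IZZ is -1.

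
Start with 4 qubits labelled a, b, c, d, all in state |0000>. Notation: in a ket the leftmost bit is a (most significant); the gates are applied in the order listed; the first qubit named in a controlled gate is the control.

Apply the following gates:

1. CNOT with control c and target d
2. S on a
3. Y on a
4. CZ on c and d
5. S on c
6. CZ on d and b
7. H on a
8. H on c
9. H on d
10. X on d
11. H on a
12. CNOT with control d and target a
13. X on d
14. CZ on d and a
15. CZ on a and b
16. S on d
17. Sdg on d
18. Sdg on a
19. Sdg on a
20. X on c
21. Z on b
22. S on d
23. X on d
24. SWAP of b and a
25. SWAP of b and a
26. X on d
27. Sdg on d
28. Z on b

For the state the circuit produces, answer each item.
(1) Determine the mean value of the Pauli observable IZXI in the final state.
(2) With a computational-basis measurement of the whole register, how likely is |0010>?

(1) The expectation value of IZXI is 1. Key observation: gates 21-28 undo each other exactly, leaving only the rest of the circuit to track.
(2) A full measurement returns |0010> with probability 1/4.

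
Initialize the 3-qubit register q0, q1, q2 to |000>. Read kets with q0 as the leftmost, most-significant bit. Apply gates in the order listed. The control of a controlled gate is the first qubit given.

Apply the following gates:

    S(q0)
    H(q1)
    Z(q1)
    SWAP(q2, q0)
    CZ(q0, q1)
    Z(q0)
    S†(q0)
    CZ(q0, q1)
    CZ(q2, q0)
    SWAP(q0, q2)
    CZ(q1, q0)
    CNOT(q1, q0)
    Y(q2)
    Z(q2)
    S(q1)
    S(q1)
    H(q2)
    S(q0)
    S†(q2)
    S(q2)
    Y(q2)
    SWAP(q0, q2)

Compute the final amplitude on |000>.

|000> carries amplitude 1/2 in the final state.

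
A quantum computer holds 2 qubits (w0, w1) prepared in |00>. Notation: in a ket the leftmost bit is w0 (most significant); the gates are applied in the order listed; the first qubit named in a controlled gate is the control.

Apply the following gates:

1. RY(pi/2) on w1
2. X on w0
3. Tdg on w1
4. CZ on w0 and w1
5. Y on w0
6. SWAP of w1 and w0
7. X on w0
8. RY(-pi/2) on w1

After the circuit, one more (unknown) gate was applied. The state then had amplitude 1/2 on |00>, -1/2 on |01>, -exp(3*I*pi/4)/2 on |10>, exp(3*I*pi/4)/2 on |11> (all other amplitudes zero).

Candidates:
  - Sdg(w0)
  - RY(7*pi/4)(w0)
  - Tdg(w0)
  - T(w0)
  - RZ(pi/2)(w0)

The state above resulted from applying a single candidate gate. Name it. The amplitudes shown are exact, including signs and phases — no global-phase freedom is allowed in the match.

The applied gate was RZ(pi/2)(w0).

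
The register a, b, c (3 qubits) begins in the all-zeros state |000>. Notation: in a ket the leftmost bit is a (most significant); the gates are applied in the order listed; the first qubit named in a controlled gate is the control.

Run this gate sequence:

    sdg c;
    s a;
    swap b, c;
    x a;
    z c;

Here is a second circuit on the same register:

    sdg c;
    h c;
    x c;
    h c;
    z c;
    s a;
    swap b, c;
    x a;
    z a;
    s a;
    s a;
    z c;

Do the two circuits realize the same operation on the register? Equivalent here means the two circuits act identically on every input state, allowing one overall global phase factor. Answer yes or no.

Yes: on every input state the two circuits agree up to one overall phase factor.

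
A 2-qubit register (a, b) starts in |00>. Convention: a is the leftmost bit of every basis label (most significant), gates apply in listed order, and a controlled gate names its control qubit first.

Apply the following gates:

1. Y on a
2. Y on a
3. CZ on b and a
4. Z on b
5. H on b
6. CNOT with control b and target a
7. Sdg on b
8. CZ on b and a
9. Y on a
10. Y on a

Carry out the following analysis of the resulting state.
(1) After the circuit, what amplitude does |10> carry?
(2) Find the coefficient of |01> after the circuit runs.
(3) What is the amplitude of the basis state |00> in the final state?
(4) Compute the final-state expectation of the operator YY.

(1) The final state's coefficient on |10> equals 0.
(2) The amplitude on |01> is 0.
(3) The final state's coefficient on |00> equals sqrt(2)/2.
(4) The expectation value of YY is 0.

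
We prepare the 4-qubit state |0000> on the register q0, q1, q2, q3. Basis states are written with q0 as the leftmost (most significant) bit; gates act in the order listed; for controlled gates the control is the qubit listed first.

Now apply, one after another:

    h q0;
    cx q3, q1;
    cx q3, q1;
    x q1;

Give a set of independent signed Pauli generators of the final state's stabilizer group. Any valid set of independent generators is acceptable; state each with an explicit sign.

One valid set of independent stabilizer generators is +XIII, -IZII, +IIZI, +IIIZ (any independent generating set of the same group is equally correct). Key observation: gates 2-3 undo each other exactly, leaving only the rest of the circuit to track.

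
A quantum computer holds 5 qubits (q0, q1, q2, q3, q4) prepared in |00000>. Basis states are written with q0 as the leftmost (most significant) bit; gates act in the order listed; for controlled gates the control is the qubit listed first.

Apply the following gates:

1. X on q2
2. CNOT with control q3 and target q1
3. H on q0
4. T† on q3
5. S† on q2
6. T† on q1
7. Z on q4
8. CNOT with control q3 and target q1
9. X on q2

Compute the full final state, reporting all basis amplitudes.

The resulting statevector has amplitude -sqrt(2)*I/2 on |00000>, -sqrt(2)*I/2 on |10000>, and 0 on every other basis state.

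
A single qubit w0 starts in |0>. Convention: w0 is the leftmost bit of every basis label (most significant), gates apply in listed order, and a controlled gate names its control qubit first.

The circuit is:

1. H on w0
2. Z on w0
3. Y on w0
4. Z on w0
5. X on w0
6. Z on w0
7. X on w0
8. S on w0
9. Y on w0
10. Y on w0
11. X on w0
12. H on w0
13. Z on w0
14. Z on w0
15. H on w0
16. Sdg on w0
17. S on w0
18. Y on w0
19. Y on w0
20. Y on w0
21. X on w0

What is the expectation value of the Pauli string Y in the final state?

The expectation value of Y is 1.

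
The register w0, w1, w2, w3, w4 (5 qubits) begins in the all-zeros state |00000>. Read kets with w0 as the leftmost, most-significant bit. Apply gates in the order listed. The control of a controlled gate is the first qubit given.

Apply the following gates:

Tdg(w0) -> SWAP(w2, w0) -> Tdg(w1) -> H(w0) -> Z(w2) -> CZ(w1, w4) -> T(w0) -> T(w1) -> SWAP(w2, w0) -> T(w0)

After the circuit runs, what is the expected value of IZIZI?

In the final state, IZIZI has expectation 1.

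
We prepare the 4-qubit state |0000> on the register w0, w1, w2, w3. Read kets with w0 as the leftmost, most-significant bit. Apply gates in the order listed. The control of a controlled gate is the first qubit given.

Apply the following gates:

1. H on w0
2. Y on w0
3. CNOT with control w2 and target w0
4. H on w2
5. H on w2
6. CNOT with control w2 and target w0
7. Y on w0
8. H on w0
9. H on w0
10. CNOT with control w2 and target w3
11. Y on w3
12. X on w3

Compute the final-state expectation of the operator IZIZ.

In the final state, IZIZ has expectation 1. Key observation: the block from step 1 through step 8 cancels to the identity and can be dropped.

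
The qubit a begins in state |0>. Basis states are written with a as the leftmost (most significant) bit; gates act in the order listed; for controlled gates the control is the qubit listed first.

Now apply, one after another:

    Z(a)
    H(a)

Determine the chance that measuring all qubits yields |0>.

Outcome |0> occurs with probability 1/2.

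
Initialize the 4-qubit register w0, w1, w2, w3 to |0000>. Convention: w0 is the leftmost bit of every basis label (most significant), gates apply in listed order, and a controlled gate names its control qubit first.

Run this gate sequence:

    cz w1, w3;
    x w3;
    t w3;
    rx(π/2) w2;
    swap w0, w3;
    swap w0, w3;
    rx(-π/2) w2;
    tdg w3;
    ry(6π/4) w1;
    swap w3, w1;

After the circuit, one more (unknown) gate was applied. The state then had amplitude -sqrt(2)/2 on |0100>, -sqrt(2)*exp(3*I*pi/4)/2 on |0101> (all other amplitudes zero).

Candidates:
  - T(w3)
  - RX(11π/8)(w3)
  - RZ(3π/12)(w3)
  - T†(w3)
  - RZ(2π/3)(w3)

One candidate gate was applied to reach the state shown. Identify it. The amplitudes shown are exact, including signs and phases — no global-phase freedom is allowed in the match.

It was T†(w3) that produced the state shown. Key observation: the block from step 3 through step 8 cancels to the identity and can be dropped.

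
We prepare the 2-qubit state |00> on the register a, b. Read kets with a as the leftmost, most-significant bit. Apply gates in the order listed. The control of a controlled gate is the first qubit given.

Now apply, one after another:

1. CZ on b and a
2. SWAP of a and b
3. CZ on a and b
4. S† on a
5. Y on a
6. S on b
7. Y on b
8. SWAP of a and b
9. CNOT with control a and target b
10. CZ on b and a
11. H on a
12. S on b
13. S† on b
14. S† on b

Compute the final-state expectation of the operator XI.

The observable XI averages to -1.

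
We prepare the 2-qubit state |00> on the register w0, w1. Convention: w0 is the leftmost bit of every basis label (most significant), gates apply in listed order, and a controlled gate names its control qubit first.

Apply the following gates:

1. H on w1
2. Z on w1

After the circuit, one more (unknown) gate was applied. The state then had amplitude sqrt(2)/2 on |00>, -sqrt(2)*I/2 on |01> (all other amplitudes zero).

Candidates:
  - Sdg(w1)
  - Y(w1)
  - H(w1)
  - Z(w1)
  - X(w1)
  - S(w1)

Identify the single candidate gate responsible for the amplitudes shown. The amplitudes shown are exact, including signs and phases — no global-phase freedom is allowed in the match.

The unique candidate consistent with the amplitudes is S(w1).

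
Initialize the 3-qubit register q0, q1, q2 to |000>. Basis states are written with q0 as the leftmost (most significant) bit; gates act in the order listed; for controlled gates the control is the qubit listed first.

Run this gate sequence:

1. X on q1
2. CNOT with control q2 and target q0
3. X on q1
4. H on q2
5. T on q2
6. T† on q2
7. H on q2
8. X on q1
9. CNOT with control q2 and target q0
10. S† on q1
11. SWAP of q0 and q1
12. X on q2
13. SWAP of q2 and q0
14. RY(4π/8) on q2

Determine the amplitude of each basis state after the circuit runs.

The resulting statevector has amplitude sqrt(2)*I/2 on |100>, -sqrt(2)*I/2 on |101>, and 0 on every other basis state. Key observation: the block from step 2 through step 9 cancels to the identity and can be dropped.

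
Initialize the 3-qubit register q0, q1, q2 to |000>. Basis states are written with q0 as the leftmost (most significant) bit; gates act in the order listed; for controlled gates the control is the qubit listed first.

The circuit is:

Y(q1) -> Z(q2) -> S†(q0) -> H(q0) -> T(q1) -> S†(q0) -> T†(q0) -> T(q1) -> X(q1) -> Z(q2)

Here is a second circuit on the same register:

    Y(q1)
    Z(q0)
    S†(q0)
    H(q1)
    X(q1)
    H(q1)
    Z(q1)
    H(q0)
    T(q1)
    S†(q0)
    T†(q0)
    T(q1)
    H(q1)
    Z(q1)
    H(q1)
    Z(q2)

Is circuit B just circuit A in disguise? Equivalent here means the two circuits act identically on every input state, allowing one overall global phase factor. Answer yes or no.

No, they are not equivalent — no single phase factor reconciles the two unitaries.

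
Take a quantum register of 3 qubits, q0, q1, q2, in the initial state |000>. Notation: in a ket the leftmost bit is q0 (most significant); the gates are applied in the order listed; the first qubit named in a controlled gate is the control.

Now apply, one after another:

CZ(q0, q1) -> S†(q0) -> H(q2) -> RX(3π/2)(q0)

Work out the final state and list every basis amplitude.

The final amplitudes are -1/2 on |000>, -1/2 on |001>, 0 on |010>, 0 on |011>, -I/2 on |100>, -I/2 on |101>, 0 on |110>, 0 on |111>.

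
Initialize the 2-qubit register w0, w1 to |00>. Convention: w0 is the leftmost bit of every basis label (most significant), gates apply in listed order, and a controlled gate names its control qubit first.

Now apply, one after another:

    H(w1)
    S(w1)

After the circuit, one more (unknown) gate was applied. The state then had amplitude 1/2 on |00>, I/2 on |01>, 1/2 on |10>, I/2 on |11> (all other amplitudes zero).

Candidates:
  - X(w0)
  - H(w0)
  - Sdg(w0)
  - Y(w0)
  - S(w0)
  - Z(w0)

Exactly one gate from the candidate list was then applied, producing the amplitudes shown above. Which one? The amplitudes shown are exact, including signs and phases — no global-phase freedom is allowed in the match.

The unique candidate consistent with the amplitudes is H(w0).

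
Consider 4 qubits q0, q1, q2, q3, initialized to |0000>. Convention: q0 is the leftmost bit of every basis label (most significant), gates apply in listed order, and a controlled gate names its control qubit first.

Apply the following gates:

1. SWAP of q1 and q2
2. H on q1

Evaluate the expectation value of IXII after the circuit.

The observable IXII averages to 1.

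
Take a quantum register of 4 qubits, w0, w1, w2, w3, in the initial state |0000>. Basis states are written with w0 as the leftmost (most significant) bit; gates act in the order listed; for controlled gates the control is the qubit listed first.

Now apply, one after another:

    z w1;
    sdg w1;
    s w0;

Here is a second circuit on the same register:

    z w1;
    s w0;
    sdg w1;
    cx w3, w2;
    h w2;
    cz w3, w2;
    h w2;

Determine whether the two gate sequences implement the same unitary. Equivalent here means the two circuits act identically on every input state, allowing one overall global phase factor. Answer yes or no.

Yes: on every input state the two circuits agree up to one overall phase factor.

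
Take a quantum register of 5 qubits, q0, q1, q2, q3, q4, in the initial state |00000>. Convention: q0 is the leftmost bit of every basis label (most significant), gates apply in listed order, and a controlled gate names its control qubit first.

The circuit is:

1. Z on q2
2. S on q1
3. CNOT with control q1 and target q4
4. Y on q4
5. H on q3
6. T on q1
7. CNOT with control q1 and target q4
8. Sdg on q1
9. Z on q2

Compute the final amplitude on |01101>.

The final state's coefficient on |01101> equals 0.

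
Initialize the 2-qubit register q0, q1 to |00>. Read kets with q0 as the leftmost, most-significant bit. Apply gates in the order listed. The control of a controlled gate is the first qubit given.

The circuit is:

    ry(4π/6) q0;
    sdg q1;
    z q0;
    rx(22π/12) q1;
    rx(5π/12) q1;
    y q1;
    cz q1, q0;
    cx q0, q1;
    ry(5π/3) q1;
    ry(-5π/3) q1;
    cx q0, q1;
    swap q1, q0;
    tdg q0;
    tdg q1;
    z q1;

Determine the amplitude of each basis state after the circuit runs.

The resulting statevector has amplitude sqrt(2)*(-sqrt(2 - sqrt(2)) + sqrt(sqrt(2) + 2))/8 on |00>, sqrt(6)*(-sqrt(sqrt(2) + 2) + sqrt(2 - sqrt(2)))*exp(3*I*pi/4)/8 on |01>, sqrt(2)*(-sqrt(sqrt(2) + 2) - sqrt(2 - sqrt(2)))*exp(I*pi/4)/8 on |10>, sqrt(6)*(sqrt(2 - sqrt(2)) + sqrt(sqrt(2) + 2))/8 on |11>. Key observation: steps 8-11 multiply out to the identity, so the circuit reduces to the remaining gates.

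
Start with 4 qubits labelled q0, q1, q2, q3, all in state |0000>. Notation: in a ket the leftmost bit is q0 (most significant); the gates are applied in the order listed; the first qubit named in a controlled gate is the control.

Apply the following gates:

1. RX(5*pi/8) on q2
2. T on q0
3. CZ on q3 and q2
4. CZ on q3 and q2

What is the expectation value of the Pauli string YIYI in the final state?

The observable YIYI averages to 0.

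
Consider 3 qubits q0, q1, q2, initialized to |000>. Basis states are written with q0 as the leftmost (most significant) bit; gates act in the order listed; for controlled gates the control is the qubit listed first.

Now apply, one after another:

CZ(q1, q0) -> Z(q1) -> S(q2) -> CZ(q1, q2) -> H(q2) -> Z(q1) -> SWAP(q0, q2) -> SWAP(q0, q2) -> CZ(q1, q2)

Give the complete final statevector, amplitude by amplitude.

The final amplitudes are sqrt(2)/2 on |000>, sqrt(2)/2 on |001>, and 0 on every other basis state. Key observation: steps 7-8 multiply out to the identity, so the circuit reduces to the remaining gates.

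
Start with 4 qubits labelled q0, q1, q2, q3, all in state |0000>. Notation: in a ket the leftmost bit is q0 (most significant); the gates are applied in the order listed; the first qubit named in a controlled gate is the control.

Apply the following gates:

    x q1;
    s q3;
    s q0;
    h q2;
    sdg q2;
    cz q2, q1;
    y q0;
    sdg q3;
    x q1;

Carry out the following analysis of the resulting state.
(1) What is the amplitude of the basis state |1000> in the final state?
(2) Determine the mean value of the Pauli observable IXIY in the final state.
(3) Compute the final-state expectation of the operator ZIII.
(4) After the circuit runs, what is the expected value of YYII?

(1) The final state's coefficient on |1000> equals sqrt(2)*I/2.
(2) In the final state, IXIY has expectation 0.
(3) The expectation value of ZIII is -1.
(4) The expectation value of YYII is 0.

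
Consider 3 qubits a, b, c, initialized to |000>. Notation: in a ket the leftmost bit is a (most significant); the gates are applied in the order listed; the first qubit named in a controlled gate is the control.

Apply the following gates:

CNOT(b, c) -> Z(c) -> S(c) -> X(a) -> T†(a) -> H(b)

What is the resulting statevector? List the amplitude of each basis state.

After the circuit, the state carries amplitude -sqrt(2)*exp(3*I*pi/4)/2 on |100>, -sqrt(2)*exp(3*I*pi/4)/2 on |110>, and 0 on every other basis state.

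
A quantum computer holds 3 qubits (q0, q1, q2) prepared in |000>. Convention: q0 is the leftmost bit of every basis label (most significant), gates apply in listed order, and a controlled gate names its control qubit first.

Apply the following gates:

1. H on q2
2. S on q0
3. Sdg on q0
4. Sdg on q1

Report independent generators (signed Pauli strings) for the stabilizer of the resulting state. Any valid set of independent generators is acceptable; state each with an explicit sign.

One valid set of independent stabilizer generators is +IIX, +ZII, +IZI (any independent generating set of the same group is equally correct). Key observation: gates 2-3 undo each other exactly, leaving only the rest of the circuit to track.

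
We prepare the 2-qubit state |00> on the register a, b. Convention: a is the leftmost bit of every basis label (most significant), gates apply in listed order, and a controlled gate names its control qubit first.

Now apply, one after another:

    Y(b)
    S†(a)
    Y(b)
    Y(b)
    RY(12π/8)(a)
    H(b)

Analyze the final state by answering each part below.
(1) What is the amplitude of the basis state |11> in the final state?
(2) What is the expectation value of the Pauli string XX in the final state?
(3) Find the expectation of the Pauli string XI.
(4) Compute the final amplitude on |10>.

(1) The final state's coefficient on |11> equals -I/2.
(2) The expectation value of XX is 1.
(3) The observable XI averages to -1.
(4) |10> carries amplitude I/2 in the final state.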